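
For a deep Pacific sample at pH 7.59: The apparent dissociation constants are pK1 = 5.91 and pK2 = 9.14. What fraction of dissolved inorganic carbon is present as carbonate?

α₂ = 1 / (1 + [H⁺]/K2 + [H⁺]²/(K1K2)) = 1 / (1 + 10^+1.55 + 10^-0.13)
   = 1 / (1 + 35.481 + 0.74131) = 1/37.223 = 0.02687

α₂ = 0.0269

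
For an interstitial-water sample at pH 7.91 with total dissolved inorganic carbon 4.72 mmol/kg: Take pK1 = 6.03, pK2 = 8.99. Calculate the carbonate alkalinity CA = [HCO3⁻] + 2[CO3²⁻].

CA = [HCO3⁻] + 2[CO3²⁻] = (α₁ + 2α₂)·DIC
At pH 7.91: [H⁺]/K1 = 10^-1.88 = 0.013183, K2/[H⁺] = 10^-1.08 = 0.083176
α₁ = 1/(1 + 0.013183 + 0.083176) = 1/1.0964 = 0.9121; α₂ = α₁·K2/[H⁺] = 0.07587
α₁ + 2α₂ = 1.0638
CA = 1.0638 × 4.72 = 5.02 mmol/kg

CA = 5.02 mmol/kg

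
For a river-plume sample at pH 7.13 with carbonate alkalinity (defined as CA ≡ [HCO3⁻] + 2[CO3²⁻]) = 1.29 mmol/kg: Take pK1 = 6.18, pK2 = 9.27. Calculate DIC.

CA = [HCO3⁻] + 2[CO3²⁻] = (α₁ + 2α₂)·DIC
At pH 7.13: [H⁺]/K1 = 10^-0.95 = 0.11220, K2/[H⁺] = 10^-2.14 = 0.0072444
α₁ = 1/(1 + 0.11220 + 0.0072444) = 1/1.1194 = 0.8933; α₂ = α₁·K2/[H⁺] = 0.006471
α₁ + 2α₂ = 0.9062
DIC = CA / (α₁ + 2α₂) = 1.29 / 0.9062 = 1.42 mmol/kg

DIC = 1.42 mmol/kg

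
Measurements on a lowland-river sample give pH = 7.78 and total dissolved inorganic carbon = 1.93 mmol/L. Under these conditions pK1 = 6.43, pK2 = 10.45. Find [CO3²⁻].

α₂ = 1 / (1 + [H⁺]/K2 + [H⁺]²/(K1K2)) = 1 / (1 + 10^+2.67 + 10^+1.32)
   = 1 / (1 + 467.74 + 20.893) = 1/489.63 = 0.002042
[CO3²⁻] = α₂ × DIC = 0.002042 × 1.93 = 0.00394 mmol/L = 3.94 μmol/L

[CO3²⁻] = 3.94 μmol/L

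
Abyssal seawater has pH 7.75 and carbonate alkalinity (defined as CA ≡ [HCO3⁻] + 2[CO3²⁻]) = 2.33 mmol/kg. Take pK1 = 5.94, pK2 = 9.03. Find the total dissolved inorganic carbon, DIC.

CA = [HCO3⁻] + 2[CO3²⁻] = (α₁ + 2α₂)·DIC
At pH 7.75: [H⁺]/K1 = 10^-1.81 = 0.015488, K2/[H⁺] = 10^-1.28 = 0.052481
α₁ = 1/(1 + 0.015488 + 0.052481) = 1/1.0680 = 0.9364; α₂ = α₁·K2/[H⁺] = 0.04914
α₁ + 2α₂ = 1.0346
DIC = CA / (α₁ + 2α₂) = 2.33 / 1.0346 = 2.25 mmol/kg

DIC = 2.25 mmol/kg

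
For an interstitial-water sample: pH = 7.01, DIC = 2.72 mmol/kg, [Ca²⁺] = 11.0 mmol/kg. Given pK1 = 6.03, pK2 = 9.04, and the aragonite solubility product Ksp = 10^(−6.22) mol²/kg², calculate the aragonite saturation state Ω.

Ω = 0.416

α₂ = 1 / (1 + [H⁺]/K2 + [H⁺]²/(K1K2)) = 1 / (1 + 10^+2.03 + 10^+1.05)
   = 1 / (1 + 107.15 + 11.220) = 1/119.37 = 0.008377
[CO3²⁻] = α₂ × DIC = 0.008377 × 2.72 = 0.02279 mmol/kg
Ksp = 10^(−6.22) = 6.026×10^-7
Ω = [Ca²⁺][CO3²⁻]/Ksp = (11.0×10^-3)(2.279×10^-5) / 6.026×10^-7 = 0.416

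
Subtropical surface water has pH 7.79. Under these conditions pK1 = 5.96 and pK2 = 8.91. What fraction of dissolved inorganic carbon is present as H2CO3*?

α₀ = 0.0136

α₀ = 1 / (1 + K1/[H⁺] + K1K2/[H⁺]²) = 1 / (1 + 10^+1.83 + 10^+0.71)
   = 1 / (1 + 67.608 + 5.1286) = 1/73.737 = 0.01356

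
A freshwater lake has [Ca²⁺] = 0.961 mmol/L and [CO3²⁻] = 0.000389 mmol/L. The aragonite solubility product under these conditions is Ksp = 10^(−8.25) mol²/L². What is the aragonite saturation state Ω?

Ω = 0.0665

Ksp = 10^(−8.25) = 5.623×10^-9
Ω = [Ca²⁺][CO3²⁻]/Ksp = (0.961×10^-3)(0.000389×10^-3) / 5.623×10^-9 = 0.0665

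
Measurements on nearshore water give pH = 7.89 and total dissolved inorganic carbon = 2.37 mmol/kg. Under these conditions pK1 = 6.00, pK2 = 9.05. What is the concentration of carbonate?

α₂ = 1 / (1 + [H⁺]/K2 + [H⁺]²/(K1K2)) = 1 / (1 + 10^+1.16 + 10^-0.73)
   = 1 / (1 + 14.454 + 0.18621) = 1/15.641 = 0.06394
[CO3²⁻] = α₂ × DIC = 0.06394 × 2.37 = 0.152 mmol/kg

[CO3²⁻] = 0.152 mmol/kg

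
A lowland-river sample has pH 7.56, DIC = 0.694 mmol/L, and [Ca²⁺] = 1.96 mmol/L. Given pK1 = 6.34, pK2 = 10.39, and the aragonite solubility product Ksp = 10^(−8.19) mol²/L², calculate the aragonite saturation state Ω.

α₂ = 1 / (1 + [H⁺]/K2 + [H⁺]²/(K1K2)) = 1 / (1 + 10^+2.83 + 10^+1.61)
   = 1 / (1 + 676.08 + 40.738) = 1/717.82 = 0.001393
[CO3²⁻] = α₂ × DIC = 0.001393 × 0.694 = 0.0009668 mmol/L = 0.9668 μmol/L
Ksp = 10^(−8.19) = 6.457×10^-9
Ω = [Ca²⁺][CO3²⁻]/Ksp = (1.96×10^-3)(9.668×10^-7) / 6.457×10^-9 = 0.293

Ω = 0.293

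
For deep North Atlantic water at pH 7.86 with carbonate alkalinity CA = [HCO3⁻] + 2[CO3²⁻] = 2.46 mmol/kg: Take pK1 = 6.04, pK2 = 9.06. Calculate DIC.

CA = [HCO3⁻] + 2[CO3²⁻] = (α₁ + 2α₂)·DIC
At pH 7.86: [H⁺]/K1 = 10^-1.82 = 0.015136, K2/[H⁺] = 10^-1.20 = 0.063096
α₁ = 1/(1 + 0.015136 + 0.063096) = 1/1.0782 = 0.9274; α₂ = α₁·K2/[H⁺] = 0.05852
α₁ + 2α₂ = 1.0445
DIC = CA / (α₁ + 2α₂) = 2.46 / 1.0445 = 2.36 mmol/kg

DIC = 2.36 mmol/kg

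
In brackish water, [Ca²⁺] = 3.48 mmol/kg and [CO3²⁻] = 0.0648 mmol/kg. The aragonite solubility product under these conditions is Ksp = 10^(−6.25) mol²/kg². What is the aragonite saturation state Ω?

Ω = 0.401

Ksp = 10^(−6.25) = 5.623×10^-7
Ω = [Ca²⁺][CO3²⁻]/Ksp = (3.48×10^-3)(0.0648×10^-3) / 5.623×10^-7 = 0.401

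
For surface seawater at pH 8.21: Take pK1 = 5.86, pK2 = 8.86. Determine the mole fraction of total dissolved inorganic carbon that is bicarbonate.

α₁ = 0.814

α₁ = 1 / (1 + [H⁺]/K1 + K2/[H⁺]) = 1 / (1 + 10^-2.35 + 10^-0.65)
   = 1 / (1 + 0.0044668 + 0.22387) = 1/1.2283 = 0.8141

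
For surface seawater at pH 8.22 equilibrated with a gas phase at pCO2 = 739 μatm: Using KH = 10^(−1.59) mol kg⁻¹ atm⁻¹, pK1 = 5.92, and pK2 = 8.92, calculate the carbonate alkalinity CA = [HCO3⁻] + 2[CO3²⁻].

CA = 5.30 mmol/kg

[CO2*] = KH · pCO2 = 10^(−1.59) × 739×10^-6 = 1.900×10^-5 mol/kg
α₀ = 1/(1 + K1/[H⁺] + K1K2/[H⁺]²) = 1/(1 + 10^+2.30 + 10^+1.60) = 0.004161
DIC = [CO2*]/α₀ = 1.900×10^-5 / 0.004161 = 4.565 mmol/kg
CA = (α₁ + 2α₂)·DIC = (0.8302 + 2×0.1656) × 4.565 = 5.30 mmol/kg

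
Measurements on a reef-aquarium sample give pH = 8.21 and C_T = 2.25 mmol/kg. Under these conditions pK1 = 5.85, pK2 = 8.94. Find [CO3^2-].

α₂ = 1 / (1 + [H⁺]/K2 + [H⁺]²/(K1K2)) = 1 / (1 + 10^+0.73 + 10^-1.63)
   = 1 / (1 + 5.3703 + 0.023442) = 1/6.3938 = 0.1564
[CO3²⁻] = α₂ × DIC = 0.1564 × 2.25 = 0.352 mmol/kg

[CO3²⁻] = 0.352 mmol/kg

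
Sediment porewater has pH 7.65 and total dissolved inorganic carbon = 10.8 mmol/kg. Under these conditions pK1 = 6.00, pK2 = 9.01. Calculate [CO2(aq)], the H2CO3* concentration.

α₀ = 1 / (1 + K1/[H⁺] + K1K2/[H⁺]²) = 1 / (1 + 10^+1.65 + 10^+0.29)
   = 1 / (1 + 44.668 + 1.9498) = 1/47.618 = 0.02100
[CO2*] = α₀ × DIC = 0.02100 × 10.8 = 0.227 mmol/kg

[CO2*] = 0.227 mmol/kg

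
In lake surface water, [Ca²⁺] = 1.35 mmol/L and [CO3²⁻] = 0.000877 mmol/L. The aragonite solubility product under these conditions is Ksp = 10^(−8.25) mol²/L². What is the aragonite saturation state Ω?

Ω = 0.211

Ksp = 10^(−8.25) = 5.623×10^-9
Ω = [Ca²⁺][CO3²⁻]/Ksp = (1.35×10^-3)(0.000877×10^-3) / 5.623×10^-9 = 0.211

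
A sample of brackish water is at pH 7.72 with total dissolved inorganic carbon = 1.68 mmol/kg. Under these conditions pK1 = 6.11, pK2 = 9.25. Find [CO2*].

α₀ = 1 / (1 + K1/[H⁺] + K1K2/[H⁺]²) = 1 / (1 + 10^+1.61 + 10^+0.08)
   = 1 / (1 + 40.738 + 1.2023) = 1/42.940 = 0.02329
[CO2*] = α₀ × DIC = 0.02329 × 1.68 = 0.0391 mmol/kg

[CO2*] = 0.0391 mmol/kg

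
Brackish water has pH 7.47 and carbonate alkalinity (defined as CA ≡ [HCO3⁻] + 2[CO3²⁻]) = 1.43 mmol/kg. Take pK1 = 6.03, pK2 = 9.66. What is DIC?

DIC = 1.47 mmol/kg

CA = [HCO3⁻] + 2[CO3²⁻] = (α₁ + 2α₂)·DIC
At pH 7.47: [H⁺]/K1 = 10^-1.44 = 0.036308, K2/[H⁺] = 10^-2.19 = 0.0064565
α₁ = 1/(1 + 0.036308 + 0.0064565) = 1/1.0428 = 0.9590; α₂ = α₁·K2/[H⁺] = 0.006192
α₁ + 2α₂ = 0.9714
DIC = CA / (α₁ + 2α₂) = 1.43 / 0.9714 = 1.47 mmol/kg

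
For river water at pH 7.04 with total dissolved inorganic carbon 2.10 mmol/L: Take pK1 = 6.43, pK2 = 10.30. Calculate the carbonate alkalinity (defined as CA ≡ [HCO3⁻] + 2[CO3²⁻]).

CA = 1.69 mmol/L

CA = [HCO3⁻] + 2[CO3²⁻] = (α₁ + 2α₂)·DIC
At pH 7.04: [H⁺]/K1 = 10^-0.61 = 0.24547, K2/[H⁺] = 10^-3.26 = 0.00054954
α₁ = 1/(1 + 0.24547 + 0.00054954) = 1/1.2460 = 0.8026; α₂ = α₁·K2/[H⁺] = 0.0004410
α₁ + 2α₂ = 0.8034
CA = 0.8034 × 2.10 = 1.69 mmol/L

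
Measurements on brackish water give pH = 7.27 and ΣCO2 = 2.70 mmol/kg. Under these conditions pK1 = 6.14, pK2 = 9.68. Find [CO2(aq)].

[CO2*] = 0.186 mmol/kg

α₀ = 1 / (1 + K1/[H⁺] + K1K2/[H⁺]²) = 1 / (1 + 10^+1.13 + 10^-1.28)
   = 1 / (1 + 13.490 + 0.052481) = 1/14.542 = 0.06877
[CO2*] = α₀ × DIC = 0.06877 × 2.70 = 0.186 mmol/kg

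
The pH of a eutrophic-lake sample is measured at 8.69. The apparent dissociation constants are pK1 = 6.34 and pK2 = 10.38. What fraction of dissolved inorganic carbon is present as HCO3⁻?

α₁ = 0.976

α₁ = 1 / (1 + [H⁺]/K1 + K2/[H⁺]) = 1 / (1 + 10^-2.35 + 10^-1.69)
   = 1 / (1 + 0.0044668 + 0.020417) = 1/1.0249 = 0.9757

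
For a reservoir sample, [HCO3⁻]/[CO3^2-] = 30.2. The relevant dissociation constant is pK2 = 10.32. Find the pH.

pH = 8.84

From K2 = [H⁺][CO3^2-]/[HCO3⁻]:  pH = pK2 − log₁₀([HCO3⁻]/[CO3^2-])
log₁₀(30.2) = +1.480
pH = 10.32 − (+1.480) = 8.84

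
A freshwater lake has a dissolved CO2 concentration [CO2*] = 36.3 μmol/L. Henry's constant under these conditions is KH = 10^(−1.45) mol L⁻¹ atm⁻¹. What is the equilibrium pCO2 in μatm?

KH = 10^(−1.45) = 3.548×10^-2 mol L⁻¹ atm⁻¹
pCO2 = [CO2*]/KH = 36.3×10^-6 / 3.548×10^-2 = 1.02×10^-3 atm = 1020 μatm

pCO2 = 1020 μatm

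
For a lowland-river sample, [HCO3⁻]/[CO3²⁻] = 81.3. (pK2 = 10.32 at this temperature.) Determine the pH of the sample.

pH = 8.41

From K2 = [H⁺][CO3²⁻]/[HCO3⁻]:  pH = pK2 − log₁₀([HCO3⁻]/[CO3²⁻])
log₁₀(81.3) = +1.910
pH = 10.32 − (+1.910) = 8.41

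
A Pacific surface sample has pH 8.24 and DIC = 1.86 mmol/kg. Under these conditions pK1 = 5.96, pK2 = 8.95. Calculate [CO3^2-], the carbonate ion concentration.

α₂ = 1 / (1 + [H⁺]/K2 + [H⁺]²/(K1K2)) = 1 / (1 + 10^+0.71 + 10^-1.57)
   = 1 / (1 + 5.1286 + 0.026915) = 1/6.1555 = 0.1625
[CO3²⁻] = α₂ × DIC = 0.1625 × 1.86 = 0.302 mmol/kg

[CO3²⁻] = 0.302 mmol/kg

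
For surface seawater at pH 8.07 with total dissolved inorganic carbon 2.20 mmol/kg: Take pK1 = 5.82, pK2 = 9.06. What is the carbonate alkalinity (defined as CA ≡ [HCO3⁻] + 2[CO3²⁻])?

CA = [HCO3⁻] + 2[CO3²⁻] = (α₁ + 2α₂)·DIC
At pH 8.07: [H⁺]/K1 = 10^-2.25 = 0.0056234, K2/[H⁺] = 10^-0.99 = 0.10233
α₁ = 1/(1 + 0.0056234 + 0.10233) = 1/1.1080 = 0.9026; α₂ = α₁·K2/[H⁺] = 0.09236
α₁ + 2α₂ = 1.0873
CA = 1.0873 × 2.20 = 2.39 mmol/kg

CA = 2.39 mmol/kg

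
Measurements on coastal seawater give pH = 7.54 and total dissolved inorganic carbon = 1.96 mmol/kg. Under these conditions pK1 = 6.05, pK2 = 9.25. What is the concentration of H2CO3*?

[CO2*] = 0.0603 mmol/kg

α₀ = 1 / (1 + K1/[H⁺] + K1K2/[H⁺]²) = 1 / (1 + 10^+1.49 + 10^-0.22)
   = 1 / (1 + 30.903 + 0.60256) = 1/32.506 = 0.03076
[CO2*] = α₀ × DIC = 0.03076 × 1.96 = 0.0603 mmol/kg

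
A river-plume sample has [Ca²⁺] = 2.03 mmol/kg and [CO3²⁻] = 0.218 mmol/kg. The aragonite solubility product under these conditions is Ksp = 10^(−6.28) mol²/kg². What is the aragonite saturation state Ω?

Ksp = 10^(−6.28) = 5.248×10^-7
Ω = [Ca²⁺][CO3²⁻]/Ksp = (2.03×10^-3)(0.218×10^-3) / 5.248×10^-7 = 0.843

Ω = 0.843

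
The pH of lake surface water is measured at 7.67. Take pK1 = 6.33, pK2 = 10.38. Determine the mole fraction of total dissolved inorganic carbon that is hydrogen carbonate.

α₁ = 1 / (1 + [H⁺]/K1 + K2/[H⁺]) = 1 / (1 + 10^-1.34 + 10^-2.71)
   = 1 / (1 + 0.045709 + 0.0019498) = 1/1.0477 = 0.9545

α₁ = 0.955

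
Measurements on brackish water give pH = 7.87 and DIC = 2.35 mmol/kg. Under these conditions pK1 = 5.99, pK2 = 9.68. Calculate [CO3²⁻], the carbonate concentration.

α₂ = 1 / (1 + [H⁺]/K2 + [H⁺]²/(K1K2)) = 1 / (1 + 10^+1.81 + 10^-0.07)
   = 1 / (1 + 64.565 + 0.85114) = 1/66.417 = 0.01506
[CO3²⁻] = α₂ × DIC = 0.01506 × 2.35 = 0.0354 mmol/kg

[CO3²⁻] = 0.0354 mmol/kg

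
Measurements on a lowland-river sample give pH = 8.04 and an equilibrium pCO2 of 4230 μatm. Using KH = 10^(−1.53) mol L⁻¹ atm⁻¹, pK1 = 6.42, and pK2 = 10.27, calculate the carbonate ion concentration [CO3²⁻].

[CO2*] = KH · pCO2 = 10^(−1.53) × 4230×10^-6 = 1.248×10^-4 mol/L
α₀ = 1/(1 + K1/[H⁺] + K1K2/[H⁺]²) = 1/(1 + 10^+1.62 + 10^-0.61) = 0.02329
DIC = [CO2*]/α₀ = 1.248×10^-4 / 0.02329 = 5.360 mmol/L
[CO3²⁻] = α₂·DIC; α₂ = 0.005718, so [CO3²⁻] = 0.005718 × 5.360 = 0.0306 mmol/L

[CO3²⁻] = 0.0306 mmol/L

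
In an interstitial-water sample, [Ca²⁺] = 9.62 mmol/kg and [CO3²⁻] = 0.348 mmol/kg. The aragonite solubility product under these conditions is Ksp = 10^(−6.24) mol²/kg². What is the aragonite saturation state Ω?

Ω = 5.82

Ksp = 10^(−6.24) = 5.754×10^-7
Ω = [Ca²⁺][CO3²⁻]/Ksp = (9.62×10^-3)(0.348×10^-3) / 5.754×10^-7 = 5.82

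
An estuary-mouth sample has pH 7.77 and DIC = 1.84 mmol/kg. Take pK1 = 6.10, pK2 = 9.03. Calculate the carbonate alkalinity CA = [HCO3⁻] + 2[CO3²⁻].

CA = [HCO3⁻] + 2[CO3²⁻] = (α₁ + 2α₂)·DIC
At pH 7.77: [H⁺]/K1 = 10^-1.67 = 0.021380, K2/[H⁺] = 10^-1.26 = 0.054954
α₁ = 1/(1 + 0.021380 + 0.054954) = 1/1.0763 = 0.9291; α₂ = α₁·K2/[H⁺] = 0.05106
α₁ + 2α₂ = 1.0312
CA = 1.0312 × 1.84 = 1.90 mmol/kg

CA = 1.90 mmol/kg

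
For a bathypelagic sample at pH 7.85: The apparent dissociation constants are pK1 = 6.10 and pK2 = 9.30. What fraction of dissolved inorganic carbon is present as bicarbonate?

α₁ = 0.949

α₁ = 1 / (1 + [H⁺]/K1 + K2/[H⁺]) = 1 / (1 + 10^-1.75 + 10^-1.45)
   = 1 / (1 + 0.017783 + 0.035481) = 1/1.0533 = 0.9494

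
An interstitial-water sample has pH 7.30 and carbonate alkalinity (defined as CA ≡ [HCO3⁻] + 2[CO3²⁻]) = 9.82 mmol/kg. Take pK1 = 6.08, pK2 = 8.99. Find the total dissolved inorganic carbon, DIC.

CA = [HCO3⁻] + 2[CO3²⁻] = (α₁ + 2α₂)·DIC
At pH 7.30: [H⁺]/K1 = 10^-1.22 = 0.060256, K2/[H⁺] = 10^-1.69 = 0.020417
α₁ = 1/(1 + 0.060256 + 0.020417) = 1/1.0807 = 0.9253; α₂ = α₁·K2/[H⁺] = 0.01889
α₁ + 2α₂ = 0.9631
DIC = CA / (α₁ + 2α₂) = 9.82 / 0.9631 = 10.2 mmol/kg

DIC = 10.2 mmol/kg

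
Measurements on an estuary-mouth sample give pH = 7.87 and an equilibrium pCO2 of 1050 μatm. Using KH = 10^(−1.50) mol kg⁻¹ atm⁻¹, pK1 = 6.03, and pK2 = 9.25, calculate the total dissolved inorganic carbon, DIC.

[CO2*] = KH · pCO2 = 10^(−1.50) × 1050×10^-6 = 3.320×10^-5 mol/kg
α₀ = 1/(1 + K1/[H⁺] + K1K2/[H⁺]²) = 1/(1 + 10^+1.84 + 10^+0.46) = 0.01369
DIC = [CO2*]/α₀ = 3.320×10^-5 / 0.01369 = 2.43 mmol/kg

DIC = 2.43 mmol/kg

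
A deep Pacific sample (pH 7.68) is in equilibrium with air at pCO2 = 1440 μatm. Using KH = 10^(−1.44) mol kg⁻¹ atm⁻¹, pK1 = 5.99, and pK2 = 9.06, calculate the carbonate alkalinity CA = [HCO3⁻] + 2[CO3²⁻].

CA = 2.77 mmol/kg

[CO2*] = KH · pCO2 = 10^(−1.44) × 1440×10^-6 = 5.228×10^-5 mol/kg
α₀ = 1/(1 + K1/[H⁺] + K1K2/[H⁺]²) = 1/(1 + 10^+1.69 + 10^+0.31) = 0.01922
DIC = [CO2*]/α₀ = 5.228×10^-5 / 0.01922 = 2.720 mmol/kg
CA = (α₁ + 2α₂)·DIC = (0.9415 + 2×0.03925) × 2.720 = 2.77 mmol/kg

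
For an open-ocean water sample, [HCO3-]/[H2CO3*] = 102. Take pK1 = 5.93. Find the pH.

pH = 7.94

From K1 = [H⁺][HCO3-]/[H2CO3*]:  pH = pK1 + log₁₀([HCO3-]/[H2CO3*])
log₁₀(102) = +2.009
pH = 5.93 + (+2.009) = 7.94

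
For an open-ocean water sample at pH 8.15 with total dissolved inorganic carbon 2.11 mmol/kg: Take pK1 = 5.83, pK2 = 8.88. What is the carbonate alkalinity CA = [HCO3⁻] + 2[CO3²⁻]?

CA = [HCO3⁻] + 2[CO3²⁻] = (α₁ + 2α₂)·DIC
At pH 8.15: [H⁺]/K1 = 10^-2.32 = 0.0047863, K2/[H⁺] = 10^-0.73 = 0.18621
α₁ = 1/(1 + 0.0047863 + 0.18621) = 1/1.1910 = 0.8396; α₂ = α₁·K2/[H⁺] = 0.1563
α₁ + 2α₂ = 1.1523
CA = 1.1523 × 2.11 = 2.43 mmol/kg

CA = 2.43 mmol/kg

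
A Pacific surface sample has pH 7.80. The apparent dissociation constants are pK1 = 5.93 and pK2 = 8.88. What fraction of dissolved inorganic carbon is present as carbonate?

α₂ = 0.0758

α₂ = 1 / (1 + [H⁺]/K2 + [H⁺]²/(K1K2)) = 1 / (1 + 10^+1.08 + 10^-0.79)
   = 1 / (1 + 12.023 + 0.16218) = 1/13.185 = 0.07584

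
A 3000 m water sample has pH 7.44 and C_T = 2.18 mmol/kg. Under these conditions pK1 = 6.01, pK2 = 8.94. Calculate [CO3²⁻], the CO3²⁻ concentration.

α₂ = 1 / (1 + [H⁺]/K2 + [H⁺]²/(K1K2)) = 1 / (1 + 10^+1.50 + 10^+0.07)
   = 1 / (1 + 31.623 + 1.1749) = 1/33.798 = 0.02959
[CO3²⁻] = α₂ × DIC = 0.02959 × 2.18 = 0.0645 mmol/kg

[CO3²⁻] = 0.0645 mmol/kg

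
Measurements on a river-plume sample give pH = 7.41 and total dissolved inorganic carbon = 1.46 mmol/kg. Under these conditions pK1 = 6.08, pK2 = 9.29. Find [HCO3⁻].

α₁ = 1 / (1 + [H⁺]/K1 + K2/[H⁺]) = 1 / (1 + 10^-1.33 + 10^-1.88)
   = 1 / (1 + 0.046774 + 0.013183) = 1/1.0600 = 0.9434
[HCO3⁻] = α₁ × DIC = 0.9434 × 1.46 = 1.38 mmol/kg

[HCO3⁻] = 1.38 mmol/kg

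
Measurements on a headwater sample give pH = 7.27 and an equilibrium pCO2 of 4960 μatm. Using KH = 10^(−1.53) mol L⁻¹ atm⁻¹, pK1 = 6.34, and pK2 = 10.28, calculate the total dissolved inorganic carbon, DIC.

DIC = 1.39 mmol/L

[CO2*] = KH · pCO2 = 10^(−1.53) × 4960×10^-6 = 1.464×10^-4 mol/L
α₀ = 1/(1 + K1/[H⁺] + K1K2/[H⁺]²) = 1/(1 + 10^+0.93 + 10^-2.08) = 0.1050
DIC = [CO2*]/α₀ = 1.464×10^-4 / 0.1050 = 1.39 mmol/L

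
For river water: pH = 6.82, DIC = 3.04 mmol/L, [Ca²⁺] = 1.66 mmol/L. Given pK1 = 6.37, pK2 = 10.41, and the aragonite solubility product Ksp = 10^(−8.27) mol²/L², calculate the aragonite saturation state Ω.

α₂ = 1 / (1 + [H⁺]/K2 + [H⁺]²/(K1K2)) = 1 / (1 + 10^+3.59 + 10^+3.14)
   = 1 / (1 + 3890.5 + 1380.4) = 1/5271.8 = 0.0001897
[CO3²⁻] = α₂ × DIC = 0.0001897 × 3.04 = 0.0005766 mmol/L = 0.5766 μmol/L
Ksp = 10^(−8.27) = 5.370×10^-9
Ω = [Ca²⁺][CO3²⁻]/Ksp = (1.66×10^-3)(5.766×10^-7) / 5.370×10^-9 = 0.178

Ω = 0.178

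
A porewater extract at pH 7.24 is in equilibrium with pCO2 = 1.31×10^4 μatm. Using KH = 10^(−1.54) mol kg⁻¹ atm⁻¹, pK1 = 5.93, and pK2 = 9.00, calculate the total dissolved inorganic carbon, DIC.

[CO2*] = KH · pCO2 = 10^(−1.54) × 1.31×10^4×10^-6 = 3.778×10^-4 mol/kg
α₀ = 1/(1 + K1/[H⁺] + K1K2/[H⁺]²) = 1/(1 + 10^+1.31 + 10^-0.45) = 0.04593
DIC = [CO2*]/α₀ = 3.778×10^-4 / 0.04593 = 8.23 mmol/kg

DIC = 8.23 mmol/kg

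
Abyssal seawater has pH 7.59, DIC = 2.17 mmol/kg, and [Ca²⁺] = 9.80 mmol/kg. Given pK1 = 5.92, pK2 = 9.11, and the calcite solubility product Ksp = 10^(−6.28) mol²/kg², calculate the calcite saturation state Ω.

α₂ = 1 / (1 + [H⁺]/K2 + [H⁺]²/(K1K2)) = 1 / (1 + 10^+1.52 + 10^-0.15)
   = 1 / (1 + 33.113 + 0.70795) = 1/34.821 = 0.02872
[CO3²⁻] = α₂ × DIC = 0.02872 × 2.17 = 0.06232 mmol/kg
Ksp = 10^(−6.28) = 5.248×10^-7
Ω = [Ca²⁺][CO3²⁻]/Ksp = (9.80×10^-3)(6.232×10^-5) / 5.248×10^-7 = 1.16

Ω = 1.16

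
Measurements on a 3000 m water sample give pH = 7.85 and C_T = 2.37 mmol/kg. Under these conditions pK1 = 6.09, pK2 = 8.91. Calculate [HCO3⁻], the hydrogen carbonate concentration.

α₁ = 1 / (1 + [H⁺]/K1 + K2/[H⁺]) = 1 / (1 + 10^-1.76 + 10^-1.06)
   = 1 / (1 + 0.017378 + 0.087096) = 1/1.1045 = 0.9054
[HCO3⁻] = α₁ × DIC = 0.9054 × 2.37 = 2.15 mmol/kg

[HCO3⁻] = 2.15 mmol/kg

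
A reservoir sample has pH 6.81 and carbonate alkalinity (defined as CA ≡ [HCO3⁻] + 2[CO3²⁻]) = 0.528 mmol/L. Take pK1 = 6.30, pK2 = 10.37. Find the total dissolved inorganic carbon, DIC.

CA = [HCO3⁻] + 2[CO3²⁻] = (α₁ + 2α₂)·DIC
At pH 6.81: [H⁺]/K1 = 10^-0.51 = 0.30903, K2/[H⁺] = 10^-3.56 = 0.00027542
α₁ = 1/(1 + 0.30903 + 0.00027542) = 1/1.3093 = 0.7638; α₂ = α₁·K2/[H⁺] = 0.0002104
α₁ + 2α₂ = 0.7642
DIC = CA / (α₁ + 2α₂) = 0.528 / 0.7642 = 0.691 mmol/L

DIC = 0.691 mmol/L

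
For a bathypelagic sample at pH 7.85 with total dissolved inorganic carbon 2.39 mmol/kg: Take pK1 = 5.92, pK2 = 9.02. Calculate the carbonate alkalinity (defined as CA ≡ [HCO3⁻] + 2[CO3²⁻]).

CA = 2.51 mmol/kg

CA = [HCO3⁻] + 2[CO3²⁻] = (α₁ + 2α₂)·DIC
At pH 7.85: [H⁺]/K1 = 10^-1.93 = 0.011749, K2/[H⁺] = 10^-1.17 = 0.067608
α₁ = 1/(1 + 0.011749 + 0.067608) = 1/1.0794 = 0.9265; α₂ = α₁·K2/[H⁺] = 0.06264
α₁ + 2α₂ = 1.0518
CA = 1.0518 × 2.39 = 2.51 mmol/kg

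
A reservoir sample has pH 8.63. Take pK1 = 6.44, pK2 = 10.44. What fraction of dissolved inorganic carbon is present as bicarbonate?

α₁ = 1 / (1 + [H⁺]/K1 + K2/[H⁺]) = 1 / (1 + 10^-2.19 + 10^-1.81)
   = 1 / (1 + 0.0064565 + 0.015488) = 1/1.0219 = 0.9785

α₁ = 0.979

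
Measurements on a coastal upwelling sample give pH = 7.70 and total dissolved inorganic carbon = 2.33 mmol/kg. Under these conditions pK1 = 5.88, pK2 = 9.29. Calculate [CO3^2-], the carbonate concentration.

α₂ = 1 / (1 + [H⁺]/K2 + [H⁺]²/(K1K2)) = 1 / (1 + 10^+1.59 + 10^-0.23)
   = 1 / (1 + 38.905 + 0.58884) = 1/40.493 = 0.02470
[CO3²⁻] = α₂ × DIC = 0.02470 × 2.33 = 0.0575 mmol/kg

[CO3²⁻] = 0.0575 mmol/kg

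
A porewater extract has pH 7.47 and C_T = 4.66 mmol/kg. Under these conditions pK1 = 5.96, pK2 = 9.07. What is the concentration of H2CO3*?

α₀ = 1 / (1 + K1/[H⁺] + K1K2/[H⁺]²) = 1 / (1 + 10^+1.51 + 10^-0.09)
   = 1 / (1 + 32.359 + 0.81283) = 1/34.172 = 0.02926
[CO2*] = α₀ × DIC = 0.02926 × 4.66 = 0.136 mmol/kg

[CO2*] = 0.136 mmol/kg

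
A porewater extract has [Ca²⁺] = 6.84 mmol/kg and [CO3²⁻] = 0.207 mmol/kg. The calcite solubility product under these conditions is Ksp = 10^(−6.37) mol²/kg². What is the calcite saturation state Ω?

Ω = 3.32

Ksp = 10^(−6.37) = 4.266×10^-7
Ω = [Ca²⁺][CO3²⁻]/Ksp = (6.84×10^-3)(0.207×10^-3) / 4.266×10^-7 = 3.32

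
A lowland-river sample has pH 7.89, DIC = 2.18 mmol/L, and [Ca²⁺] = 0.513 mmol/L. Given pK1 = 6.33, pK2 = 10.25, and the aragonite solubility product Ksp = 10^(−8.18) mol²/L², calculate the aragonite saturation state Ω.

α₂ = 1 / (1 + [H⁺]/K2 + [H⁺]²/(K1K2)) = 1 / (1 + 10^+2.36 + 10^+0.80)
   = 1 / (1 + 229.09 + 6.3096) = 1/236.40 = 0.004230
[CO3²⁻] = α₂ × DIC = 0.004230 × 2.18 = 0.009222 mmol/L = 9.222 μmol/L
Ksp = 10^(−8.18) = 6.607×10^-9
Ω = [Ca²⁺][CO3²⁻]/Ksp = (0.513×10^-3)(9.222×10^-6) / 6.607×10^-9 = 0.716

Ω = 0.716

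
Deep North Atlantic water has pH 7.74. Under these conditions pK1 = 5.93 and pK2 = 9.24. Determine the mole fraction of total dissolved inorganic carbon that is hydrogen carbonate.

α₁ = 0.955

α₁ = 1 / (1 + [H⁺]/K1 + K2/[H⁺]) = 1 / (1 + 10^-1.81 + 10^-1.50)
   = 1 / (1 + 0.015488 + 0.031623) = 1/1.0471 = 0.9550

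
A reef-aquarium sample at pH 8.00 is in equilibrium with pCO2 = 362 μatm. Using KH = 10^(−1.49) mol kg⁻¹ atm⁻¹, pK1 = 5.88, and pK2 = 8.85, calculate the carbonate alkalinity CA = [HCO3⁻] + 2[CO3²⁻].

[CO2*] = KH · pCO2 = 10^(−1.49) × 362×10^-6 = 1.171×10^-5 mol/kg
α₀ = 1/(1 + K1/[H⁺] + K1K2/[H⁺]²) = 1/(1 + 10^+2.12 + 10^+1.27) = 0.006603
DIC = [CO2*]/α₀ = 1.171×10^-5 / 0.006603 = 1.774 mmol/kg
CA = (α₁ + 2α₂)·DIC = (0.8704 + 2×0.1230) × 1.774 = 1.98 mmol/kg

CA = 1.98 mmol/kg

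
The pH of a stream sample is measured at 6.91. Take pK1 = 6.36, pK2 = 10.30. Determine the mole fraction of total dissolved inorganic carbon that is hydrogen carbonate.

α₁ = 0.780

α₁ = 1 / (1 + [H⁺]/K1 + K2/[H⁺]) = 1 / (1 + 10^-0.55 + 10^-3.39)
   = 1 / (1 + 0.28184 + 0.00040738) = 1/1.2822 = 0.7799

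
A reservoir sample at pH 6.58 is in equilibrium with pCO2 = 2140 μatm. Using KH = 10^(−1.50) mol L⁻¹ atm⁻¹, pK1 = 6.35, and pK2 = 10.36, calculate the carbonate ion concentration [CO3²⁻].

[CO3²⁻] = 0.0191 μmol/L

[CO2*] = KH · pCO2 = 10^(−1.50) × 2140×10^-6 = 6.767×10^-5 mol/L
α₀ = 1/(1 + K1/[H⁺] + K1K2/[H⁺]²) = 1/(1 + 10^+0.23 + 10^-3.55) = 0.3706
DIC = [CO2*]/α₀ = 6.767×10^-5 / 0.3706 = 0.1826 mmol/L
[CO3²⁻] = α₂·DIC; α₂ = 0.0001044, so [CO3²⁻] = 0.0001044 × 0.1826 = 1.91×10^-5 mmol/L = 0.0191 μmol/L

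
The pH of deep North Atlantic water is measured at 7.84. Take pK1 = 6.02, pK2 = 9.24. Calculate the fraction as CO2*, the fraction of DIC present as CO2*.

α₀ = 0.0143

α₀ = 1 / (1 + K1/[H⁺] + K1K2/[H⁺]²) = 1 / (1 + 10^+1.82 + 10^+0.42)
   = 1 / (1 + 66.069 + 2.6303) = 1/69.700 = 0.01435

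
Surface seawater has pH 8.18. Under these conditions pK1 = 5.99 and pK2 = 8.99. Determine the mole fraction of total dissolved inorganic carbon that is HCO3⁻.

α₁ = 1 / (1 + [H⁺]/K1 + K2/[H⁺]) = 1 / (1 + 10^-2.19 + 10^-0.81)
   = 1 / (1 + 0.0064565 + 0.15488) = 1/1.1613 = 0.8611

α₁ = 0.861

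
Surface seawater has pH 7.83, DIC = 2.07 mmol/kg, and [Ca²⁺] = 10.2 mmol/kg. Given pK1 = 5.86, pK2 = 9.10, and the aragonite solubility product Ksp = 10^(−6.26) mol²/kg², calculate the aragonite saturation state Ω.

Ω = 1.94

α₂ = 1 / (1 + [H⁺]/K2 + [H⁺]²/(K1K2)) = 1 / (1 + 10^+1.27 + 10^-0.70)
   = 1 / (1 + 18.621 + 0.19953) = 1/19.820 = 0.05045
[CO3²⁻] = α₂ × DIC = 0.05045 × 2.07 = 0.1044 mmol/kg
Ksp = 10^(−6.26) = 5.495×10^-7
Ω = [Ca²⁺][CO3²⁻]/Ksp = (10.2×10^-3)(1.044×10^-4) / 5.495×10^-7 = 1.94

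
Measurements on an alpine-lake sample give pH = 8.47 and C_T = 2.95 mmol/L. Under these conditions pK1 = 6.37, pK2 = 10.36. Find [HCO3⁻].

α₁ = 1 / (1 + [H⁺]/K1 + K2/[H⁺]) = 1 / (1 + 10^-2.10 + 10^-1.89)
   = 1 / (1 + 0.0079433 + 0.012882) = 1/1.0208 = 0.9796
[HCO3⁻] = α₁ × DIC = 0.9796 × 2.95 = 2.89 mmol/L

[HCO3⁻] = 2.89 mmol/L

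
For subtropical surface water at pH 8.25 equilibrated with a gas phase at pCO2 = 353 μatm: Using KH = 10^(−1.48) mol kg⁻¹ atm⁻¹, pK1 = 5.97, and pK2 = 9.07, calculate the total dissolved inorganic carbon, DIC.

DIC = 2.58 mmol/kg

[CO2*] = KH · pCO2 = 10^(−1.48) × 353×10^-6 = 1.169×10^-5 mol/kg
α₀ = 1/(1 + K1/[H⁺] + K1K2/[H⁺]²) = 1/(1 + 10^+2.28 + 10^+1.46) = 0.004537
DIC = [CO2*]/α₀ = 1.169×10^-5 / 0.004537 = 2.58 mmol/kg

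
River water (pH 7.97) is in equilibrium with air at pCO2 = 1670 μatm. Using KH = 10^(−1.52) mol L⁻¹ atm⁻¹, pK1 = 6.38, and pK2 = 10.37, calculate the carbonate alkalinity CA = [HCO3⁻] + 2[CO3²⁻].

CA = 1.98 mmol/L

[CO2*] = KH · pCO2 = 10^(−1.52) × 1670×10^-6 = 5.043×10^-5 mol/L
α₀ = 1/(1 + K1/[H⁺] + K1K2/[H⁺]²) = 1/(1 + 10^+1.59 + 10^-0.81) = 0.02496
DIC = [CO2*]/α₀ = 5.043×10^-5 / 0.02496 = 2.020 mmol/L
CA = (α₁ + 2α₂)·DIC = (0.9712 + 2×0.003866) × 2.020 = 1.98 mmol/L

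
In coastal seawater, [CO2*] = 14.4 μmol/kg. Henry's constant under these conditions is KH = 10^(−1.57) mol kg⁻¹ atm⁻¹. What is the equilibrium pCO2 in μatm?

pCO2 = 535 μatm

KH = 10^(−1.57) = 2.692×10^-2 mol kg⁻¹ atm⁻¹
pCO2 = [CO2*]/KH = 14.4×10^-6 / 2.692×10^-2 = 5.35×10^-4 atm = 535 μatm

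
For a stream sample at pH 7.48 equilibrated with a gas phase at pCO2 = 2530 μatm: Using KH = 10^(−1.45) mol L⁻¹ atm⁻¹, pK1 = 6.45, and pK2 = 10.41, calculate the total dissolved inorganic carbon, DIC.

DIC = 1.05 mmol/L

[CO2*] = KH · pCO2 = 10^(−1.45) × 2530×10^-6 = 8.977×10^-5 mol/L
α₀ = 1/(1 + K1/[H⁺] + K1K2/[H⁺]²) = 1/(1 + 10^+1.03 + 10^-1.90) = 0.08527
DIC = [CO2*]/α₀ = 8.977×10^-5 / 0.08527 = 1.05 mmol/L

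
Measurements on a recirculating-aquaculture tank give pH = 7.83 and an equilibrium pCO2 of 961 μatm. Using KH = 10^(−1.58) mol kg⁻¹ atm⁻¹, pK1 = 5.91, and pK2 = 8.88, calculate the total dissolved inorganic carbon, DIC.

DIC = 2.32 mmol/kg

[CO2*] = KH · pCO2 = 10^(−1.58) × 961×10^-6 = 2.528×10^-5 mol/kg
α₀ = 1/(1 + K1/[H⁺] + K1K2/[H⁺]²) = 1/(1 + 10^+1.92 + 10^+0.87) = 0.01092
DIC = [CO2*]/α₀ = 2.528×10^-5 / 0.01092 = 2.32 mmol/kg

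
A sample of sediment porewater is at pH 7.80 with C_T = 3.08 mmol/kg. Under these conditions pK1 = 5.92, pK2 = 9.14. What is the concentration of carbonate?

α₂ = 1 / (1 + [H⁺]/K2 + [H⁺]²/(K1K2)) = 1 / (1 + 10^+1.34 + 10^-0.54)
   = 1 / (1 + 21.878 + 0.28840) = 1/23.166 = 0.04317
[CO3²⁻] = α₂ × DIC = 0.04317 × 3.08 = 0.133 mmol/kg

[CO3²⁻] = 0.133 mmol/kg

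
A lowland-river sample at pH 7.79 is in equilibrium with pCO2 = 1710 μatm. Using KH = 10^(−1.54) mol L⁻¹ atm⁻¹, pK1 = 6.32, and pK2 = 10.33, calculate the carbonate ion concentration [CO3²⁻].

[CO2*] = KH · pCO2 = 10^(−1.54) × 1710×10^-6 = 4.932×10^-5 mol/L
α₀ = 1/(1 + K1/[H⁺] + K1K2/[H⁺]²) = 1/(1 + 10^+1.47 + 10^-1.07) = 0.03268
DIC = [CO2*]/α₀ = 4.932×10^-5 / 0.03268 = 1.509 mmol/L
[CO3²⁻] = α₂·DIC; α₂ = 0.002782, so [CO3²⁻] = 0.002782 × 1.509 = 0.00420 mmol/L = 4.20 μmol/L

[CO3²⁻] = 4.20 μmol/L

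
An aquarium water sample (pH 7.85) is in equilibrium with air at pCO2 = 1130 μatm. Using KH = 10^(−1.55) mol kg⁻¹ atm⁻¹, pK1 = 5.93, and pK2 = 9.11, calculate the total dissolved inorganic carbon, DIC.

DIC = 2.83 mmol/kg

[CO2*] = KH · pCO2 = 10^(−1.55) × 1130×10^-6 = 3.185×10^-5 mol/kg
α₀ = 1/(1 + K1/[H⁺] + K1K2/[H⁺]²) = 1/(1 + 10^+1.92 + 10^+0.66) = 0.01127
DIC = [CO2*]/α₀ = 3.185×10^-5 / 0.01127 = 2.83 mmol/kg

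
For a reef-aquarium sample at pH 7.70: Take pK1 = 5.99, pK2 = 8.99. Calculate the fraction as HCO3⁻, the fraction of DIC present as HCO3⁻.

α₁ = 0.934

α₁ = 1 / (1 + [H⁺]/K1 + K2/[H⁺]) = 1 / (1 + 10^-1.71 + 10^-1.29)
   = 1 / (1 + 0.019498 + 0.051286) = 1/1.0708 = 0.9339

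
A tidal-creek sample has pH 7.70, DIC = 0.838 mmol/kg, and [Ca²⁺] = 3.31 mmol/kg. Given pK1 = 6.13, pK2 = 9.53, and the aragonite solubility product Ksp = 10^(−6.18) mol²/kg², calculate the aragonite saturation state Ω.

α₂ = 1 / (1 + [H⁺]/K2 + [H⁺]²/(K1K2)) = 1 / (1 + 10^+1.83 + 10^+0.26)
   = 1 / (1 + 67.608 + 1.8197) = 1/70.428 = 0.01420
[CO3²⁻] = α₂ × DIC = 0.01420 × 0.838 = 0.01190 mmol/kg = 11.90 μmol/kg
Ksp = 10^(−6.18) = 6.607×10^-7
Ω = [Ca²⁺][CO3²⁻]/Ksp = (3.31×10^-3)(1.190×10^-5) / 6.607×10^-7 = 0.0596

Ω = 0.0596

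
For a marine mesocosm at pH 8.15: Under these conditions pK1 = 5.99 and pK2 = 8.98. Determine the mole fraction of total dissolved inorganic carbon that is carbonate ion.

α₂ = 1 / (1 + [H⁺]/K2 + [H⁺]²/(K1K2)) = 1 / (1 + 10^+0.83 + 10^-1.33)
   = 1 / (1 + 6.7608 + 0.046774) = 1/7.8076 = 0.1281

α₂ = 0.128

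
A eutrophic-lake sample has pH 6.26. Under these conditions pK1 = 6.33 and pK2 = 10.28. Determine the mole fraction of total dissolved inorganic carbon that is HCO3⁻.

α₁ = 0.460

α₁ = 1 / (1 + [H⁺]/K1 + K2/[H⁺]) = 1 / (1 + 10^+0.07 + 10^-4.02)
   = 1 / (1 + 1.1749 + 9.5499×10^-5) = 1/2.1750 = 0.4598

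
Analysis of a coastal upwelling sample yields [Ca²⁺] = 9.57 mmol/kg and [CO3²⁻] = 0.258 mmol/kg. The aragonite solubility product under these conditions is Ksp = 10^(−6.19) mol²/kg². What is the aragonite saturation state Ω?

Ksp = 10^(−6.19) = 6.457×10^-7
Ω = [Ca²⁺][CO3²⁻]/Ksp = (9.57×10^-3)(0.258×10^-3) / 6.457×10^-7 = 3.82

Ω = 3.82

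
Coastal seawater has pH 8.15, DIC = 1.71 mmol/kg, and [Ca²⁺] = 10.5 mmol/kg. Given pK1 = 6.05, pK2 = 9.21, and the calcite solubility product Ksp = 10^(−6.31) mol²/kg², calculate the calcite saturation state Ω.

α₂ = 1 / (1 + [H⁺]/K2 + [H⁺]²/(K1K2)) = 1 / (1 + 10^+1.06 + 10^-1.04)
   = 1 / (1 + 11.482 + 0.091201) = 1/12.573 = 0.07954
[CO3²⁻] = α₂ × DIC = 0.07954 × 1.71 = 0.1360 mmol/kg
Ksp = 10^(−6.31) = 4.898×10^-7
Ω = [Ca²⁺][CO3²⁻]/Ksp = (10.5×10^-3)(1.360×10^-4) / 4.898×10^-7 = 2.92

Ω = 2.92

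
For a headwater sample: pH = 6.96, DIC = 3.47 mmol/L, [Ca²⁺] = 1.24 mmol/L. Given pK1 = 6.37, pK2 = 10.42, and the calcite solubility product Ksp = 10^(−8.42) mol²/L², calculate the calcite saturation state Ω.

Ω = 0.312

α₂ = 1 / (1 + [H⁺]/K2 + [H⁺]²/(K1K2)) = 1 / (1 + 10^+3.46 + 10^+2.87)
   = 1 / (1 + 2884.0 + 741.31) = 1/3626.3 = 0.0002758
[CO3²⁻] = α₂ × DIC = 0.0002758 × 3.47 = 0.0009569 mmol/L = 0.9569 μmol/L
Ksp = 10^(−8.42) = 3.802×10^-9
Ω = [Ca²⁺][CO3²⁻]/Ksp = (1.24×10^-3)(9.569×10^-7) / 3.802×10^-9 = 0.312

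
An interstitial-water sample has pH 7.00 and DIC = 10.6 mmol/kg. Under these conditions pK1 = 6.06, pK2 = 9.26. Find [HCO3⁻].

α₁ = 1 / (1 + [H⁺]/K1 + K2/[H⁺]) = 1 / (1 + 10^-0.94 + 10^-2.26)
   = 1 / (1 + 0.11482 + 0.0054954) = 1/1.1203 = 0.8926
[HCO3⁻] = α₁ × DIC = 0.8926 × 10.6 = 9.46 mmol/kg

[HCO3⁻] = 9.46 mmol/kg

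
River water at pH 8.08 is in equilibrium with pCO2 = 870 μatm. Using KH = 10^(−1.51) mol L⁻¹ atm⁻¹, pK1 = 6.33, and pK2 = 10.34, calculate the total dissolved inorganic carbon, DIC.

DIC = 1.55 mmol/L

[CO2*] = KH · pCO2 = 10^(−1.51) × 870×10^-6 = 2.689×10^-5 mol/L
α₀ = 1/(1 + K1/[H⁺] + K1K2/[H⁺]²) = 1/(1 + 10^+1.75 + 10^-0.51) = 0.01738
DIC = [CO2*]/α₀ = 2.689×10^-5 / 0.01738 = 1.55 mmol/L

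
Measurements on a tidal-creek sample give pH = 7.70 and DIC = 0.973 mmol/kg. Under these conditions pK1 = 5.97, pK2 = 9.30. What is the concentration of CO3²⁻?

[CO3²⁻] = 0.0234 mmol/kg

α₂ = 1 / (1 + [H⁺]/K2 + [H⁺]²/(K1K2)) = 1 / (1 + 10^+1.60 + 10^-0.13)
   = 1 / (1 + 39.811 + 0.74131) = 1/41.552 = 0.02407
[CO3²⁻] = α₂ × DIC = 0.02407 × 0.973 = 0.0234 mmol/kg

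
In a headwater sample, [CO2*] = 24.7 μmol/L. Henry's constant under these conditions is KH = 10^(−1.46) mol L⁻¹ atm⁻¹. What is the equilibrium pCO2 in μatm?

KH = 10^(−1.46) = 3.467×10^-2 mol L⁻¹ atm⁻¹
pCO2 = [CO2*]/KH = 24.7×10^-6 / 3.467×10^-2 = 7.12×10^-4 atm = 712 μatm

pCO2 = 712 μatm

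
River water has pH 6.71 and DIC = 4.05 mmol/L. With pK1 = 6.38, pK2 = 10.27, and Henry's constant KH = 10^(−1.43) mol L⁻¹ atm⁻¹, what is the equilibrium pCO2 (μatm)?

α₀ = 1 / (1 + K1/[H⁺] + K1K2/[H⁺]²) = 1 / (1 + 10^+0.33 + 10^-3.23)
   = 1 / (1 + 2.1380 + 0.00058884) = 1/3.1386 = 0.3186
[CO2*] = α₀ × DIC = 0.3186 × 4.05 = 1.290 mmol/L
pCO2 = [CO2*]/KH = 1.290×10^-3 / 3.715×10^-2 = 3.47×10^4 μatm

pCO2 = 3.47×10^4 μatm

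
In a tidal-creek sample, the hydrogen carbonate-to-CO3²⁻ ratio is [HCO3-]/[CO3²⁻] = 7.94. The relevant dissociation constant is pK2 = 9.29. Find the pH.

From K2 = [H⁺][CO3²⁻]/[HCO3-]:  pH = pK2 − log₁₀([HCO3-]/[CO3²⁻])
log₁₀(7.94) = +0.900
pH = 9.29 − (+0.900) = 8.39

pH = 8.39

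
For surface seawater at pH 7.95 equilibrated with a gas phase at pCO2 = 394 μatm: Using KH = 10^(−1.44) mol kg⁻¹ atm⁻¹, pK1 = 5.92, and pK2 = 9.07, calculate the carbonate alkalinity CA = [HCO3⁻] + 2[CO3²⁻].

CA = 1.77 mmol/kg

[CO2*] = KH · pCO2 = 10^(−1.44) × 394×10^-6 = 1.431×10^-5 mol/kg
α₀ = 1/(1 + K1/[H⁺] + K1K2/[H⁺]²) = 1/(1 + 10^+2.03 + 10^+0.91) = 0.008600
DIC = [CO2*]/α₀ = 1.431×10^-5 / 0.008600 = 1.663 mmol/kg
CA = (α₁ + 2α₂)·DIC = (0.9215 + 2×0.06990) × 1.663 = 1.77 mmol/kg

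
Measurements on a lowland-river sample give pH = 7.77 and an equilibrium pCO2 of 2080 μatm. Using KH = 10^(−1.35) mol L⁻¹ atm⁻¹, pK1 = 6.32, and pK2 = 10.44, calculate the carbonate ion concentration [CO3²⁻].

[CO2*] = KH · pCO2 = 10^(−1.35) × 2080×10^-6 = 9.291×10^-5 mol/L
α₀ = 1/(1 + K1/[H⁺] + K1K2/[H⁺]²) = 1/(1 + 10^+1.45 + 10^-1.22) = 0.03419
DIC = [CO2*]/α₀ = 9.291×10^-5 / 0.03419 = 2.717 mmol/L
[CO3²⁻] = α₂·DIC; α₂ = 0.002060, so [CO3²⁻] = 0.002060 × 2.717 = 0.00560 mmol/L = 5.60 μmol/L

[CO3²⁻] = 5.60 μmol/L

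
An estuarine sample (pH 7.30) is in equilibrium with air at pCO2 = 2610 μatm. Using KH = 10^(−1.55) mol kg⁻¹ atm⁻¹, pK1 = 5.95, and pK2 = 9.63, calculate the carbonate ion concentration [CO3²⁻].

[CO2*] = KH · pCO2 = 10^(−1.55) × 2610×10^-6 = 7.356×10^-5 mol/kg
α₀ = 1/(1 + K1/[H⁺] + K1K2/[H⁺]²) = 1/(1 + 10^+1.35 + 10^-0.98) = 0.04257
DIC = [CO2*]/α₀ = 7.356×10^-5 / 0.04257 = 1.728 mmol/kg
[CO3²⁻] = α₂·DIC; α₂ = 0.004457, so [CO3²⁻] = 0.004457 × 1.728 = 0.00770 mmol/kg = 7.70 μmol/kg

[CO3²⁻] = 7.70 μmol/kg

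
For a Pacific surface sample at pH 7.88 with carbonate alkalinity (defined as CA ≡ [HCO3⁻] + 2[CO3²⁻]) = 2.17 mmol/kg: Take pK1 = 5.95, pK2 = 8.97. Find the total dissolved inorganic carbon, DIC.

CA = [HCO3⁻] + 2[CO3²⁻] = (α₁ + 2α₂)·DIC
At pH 7.88: [H⁺]/K1 = 10^-1.93 = 0.011749, K2/[H⁺] = 10^-1.09 = 0.081283
α₁ = 1/(1 + 0.011749 + 0.081283) = 1/1.0930 = 0.9149; α₂ = α₁·K2/[H⁺] = 0.07436
α₁ + 2α₂ = 1.0636
DIC = CA / (α₁ + 2α₂) = 2.17 / 1.0636 = 2.04 mmol/kg

DIC = 2.04 mmol/kg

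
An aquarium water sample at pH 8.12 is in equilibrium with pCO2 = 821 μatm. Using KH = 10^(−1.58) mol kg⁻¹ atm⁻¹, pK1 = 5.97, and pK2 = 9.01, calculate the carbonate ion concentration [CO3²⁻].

[CO3²⁻] = 0.393 mmol/kg

[CO2*] = KH · pCO2 = 10^(−1.58) × 821×10^-6 = 2.159×10^-5 mol/kg
α₀ = 1/(1 + K1/[H⁺] + K1K2/[H⁺]²) = 1/(1 + 10^+2.15 + 10^+1.26) = 0.006232
DIC = [CO2*]/α₀ = 2.159×10^-5 / 0.006232 = 3.465 mmol/kg
[CO3²⁻] = α₂·DIC; α₂ = 0.1134, so [CO3²⁻] = 0.1134 × 3.465 = 0.393 mmol/kg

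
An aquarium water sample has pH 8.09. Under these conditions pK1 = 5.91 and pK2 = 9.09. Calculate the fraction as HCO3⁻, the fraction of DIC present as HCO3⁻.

α₁ = 1 / (1 + [H⁺]/K1 + K2/[H⁺]) = 1 / (1 + 10^-2.18 + 10^-1.00)
   = 1 / (1 + 0.0066069 + 0.10000) = 1/1.1066 = 0.9037

α₁ = 0.904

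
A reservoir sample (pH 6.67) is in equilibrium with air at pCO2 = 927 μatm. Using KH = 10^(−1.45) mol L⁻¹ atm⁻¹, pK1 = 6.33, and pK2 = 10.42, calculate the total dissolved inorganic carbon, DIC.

[CO2*] = KH · pCO2 = 10^(−1.45) × 927×10^-6 = 3.289×10^-5 mol/L
α₀ = 1/(1 + K1/[H⁺] + K1K2/[H⁺]²) = 1/(1 + 10^+0.34 + 10^-3.41) = 0.3137
DIC = [CO2*]/α₀ = 3.289×10^-5 / 0.3137 = 0.105 mmol/L

DIC = 0.105 mmol/L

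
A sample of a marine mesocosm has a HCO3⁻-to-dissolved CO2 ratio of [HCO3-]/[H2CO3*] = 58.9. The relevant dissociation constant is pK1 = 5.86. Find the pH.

pH = 7.63

From K1 = [H⁺][HCO3-]/[H2CO3*]:  pH = pK1 + log₁₀([HCO3-]/[H2CO3*])
log₁₀(58.9) = +1.770
pH = 5.86 + (+1.770) = 7.63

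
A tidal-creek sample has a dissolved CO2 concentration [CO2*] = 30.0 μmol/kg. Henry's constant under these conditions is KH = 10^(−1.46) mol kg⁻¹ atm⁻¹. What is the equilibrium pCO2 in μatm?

pCO2 = 865 μatm

KH = 10^(−1.46) = 3.467×10^-2 mol kg⁻¹ atm⁻¹
pCO2 = [CO2*]/KH = 30.0×10^-6 / 3.467×10^-2 = 8.65×10^-4 atm = 865 μatm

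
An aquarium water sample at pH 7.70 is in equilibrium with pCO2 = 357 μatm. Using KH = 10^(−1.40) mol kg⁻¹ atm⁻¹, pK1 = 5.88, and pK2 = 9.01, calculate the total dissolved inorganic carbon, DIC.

[CO2*] = KH · pCO2 = 10^(−1.40) × 357×10^-6 = 1.421×10^-5 mol/kg
α₀ = 1/(1 + K1/[H⁺] + K1K2/[H⁺]²) = 1/(1 + 10^+1.82 + 10^+0.51) = 0.01422
DIC = [CO2*]/α₀ = 1.421×10^-5 / 0.01422 = 0.999 mmol/kg

DIC = 0.999 mmol/kg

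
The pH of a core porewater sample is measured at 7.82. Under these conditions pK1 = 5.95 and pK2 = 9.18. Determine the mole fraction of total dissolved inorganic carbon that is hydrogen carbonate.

α₁ = 0.946

α₁ = 1 / (1 + [H⁺]/K1 + K2/[H⁺]) = 1 / (1 + 10^-1.87 + 10^-1.36)
   = 1 / (1 + 0.013490 + 0.043652) = 1/1.0571 = 0.9459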